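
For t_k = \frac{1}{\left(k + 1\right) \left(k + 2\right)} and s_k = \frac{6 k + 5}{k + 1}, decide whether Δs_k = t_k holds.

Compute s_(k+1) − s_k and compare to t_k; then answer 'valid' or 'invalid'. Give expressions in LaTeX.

Valid — Δs_k = t_k.

s_(k+1) = (6*k + 11)/(k + 2)
s_(k+1) − s_k = 1/(k**2 + 3*k + 2)
(s_(k+1) − s_k) − t_k = 0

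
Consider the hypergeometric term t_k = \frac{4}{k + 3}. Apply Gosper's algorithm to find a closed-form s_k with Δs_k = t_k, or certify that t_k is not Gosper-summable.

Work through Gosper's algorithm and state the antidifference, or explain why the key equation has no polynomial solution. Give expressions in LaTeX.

no hypergeometric antidifference exists

Step 1: r(k) = (k + 3)/(k + 4).
Normal form (A,B,C) = (k + 3, k + 4, 1).
Need (k + 3)·f(k+1) − (k + 3)·f(k) = 1.
Bound: deg f ≤ 0.
f = c0 ⇒ A·f(k+1) − B(k−1)·f(k) − C = -1. The system {-1 = 0} is inconsistent; no antidifference.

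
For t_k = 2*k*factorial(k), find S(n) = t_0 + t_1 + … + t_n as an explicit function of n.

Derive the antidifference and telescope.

Ratio r(k) = (k + 1)**2/k.
Take A(k)=k + 1, B(k)=1, C(k)=k.
f must satisfy (k + 1)·f(k+1) − (1)·f(k) = k.
From deg A=1, deg B=0, deg C=1: d=0.
Solve for f: f(k) = 1 (degree 0 ≤ 0).
Get s_k = R·t_k = 2*factorial(k) with R(k) = B(k−1)f(k)/C(k) = 1/k.
Δs = 2*k*factorial(k), as required.
s_(n+1) = 2*factorial(n + 1) and s_(0) = 2, so S(n) = 2*factorial(n + 1) - 2.

S(n) = 2*factorial(n + 1) - 2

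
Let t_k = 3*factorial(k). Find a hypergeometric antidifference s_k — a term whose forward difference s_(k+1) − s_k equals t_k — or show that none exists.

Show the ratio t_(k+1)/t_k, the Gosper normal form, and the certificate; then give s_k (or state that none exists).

none (Gosper's algorithm certifies no s_k)

r(k) = k + 1 after simplifying.
Gosper form: A/B · C(k+1)/C(k) with A=k + 1, B=1, C=1.
Solve (k + 1)·f(k+1) − (1)·f(k) = 1.
d = -1 from the (1,0,0) case.
Bound -1 < 0, so the key equation has no polynomial solution.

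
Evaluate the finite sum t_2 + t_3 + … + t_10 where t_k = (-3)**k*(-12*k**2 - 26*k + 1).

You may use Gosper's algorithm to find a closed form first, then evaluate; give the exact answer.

Σ = -67493115

t_(k+1)/t_k = 3*(-12*k**2 - 50*k - 37)/(12*k**2 + 26*k - 1).
So A=-3 and B=1, with C=k**2 + 13*k/6 - 1/12.
Solve (-3)·f(k+1) − (1)·f(k) = k**2 + 13*k/6 - 1/12.
From deg A=0, deg B=0, deg C=2: d=2.
A polynomial solution: f(k) = -(3*k**2 + 2*k - 4)/12.
Certificate R = B(k−1)f/C = -(3*k**2 + 2*k - 4)/(12*k**2 + 26*k - 1) gives s_k = (-3)**k*(3*k**2 + 2*k - 4).
Verify: (-3)**k*(-12*k**2 - 26*k + 1) matches t_k.
Telescoping: Σ = s_(11) − s_(2) = -67493007 − (108) = -67493115.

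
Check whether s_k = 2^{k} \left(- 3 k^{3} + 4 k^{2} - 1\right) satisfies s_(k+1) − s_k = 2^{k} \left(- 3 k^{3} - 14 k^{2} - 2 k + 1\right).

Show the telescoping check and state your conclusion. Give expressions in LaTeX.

s_(k+1) = 2**(k + 1)*k*(-3*k**2 - 5*k - 1)
s_(k+1) − s_k = 2**k*(-3*k**3 - 14*k**2 - 2*k + 1)
(s_(k+1) − s_k) − t_k = 0

Valid — Δs_k = t_k.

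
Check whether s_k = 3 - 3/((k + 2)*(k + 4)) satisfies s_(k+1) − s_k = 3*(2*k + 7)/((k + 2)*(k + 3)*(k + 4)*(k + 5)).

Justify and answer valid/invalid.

valid (s_(k+1) − s_k reduces to t_k)

s_(k+1) = 3 - 3/((k + 3)*(k + 5))
s_(k+1) − s_k = 3*(2*k + 7)/(k**4 + 14*k**3 + 71*k**2 + 154*k + 120)
(s_(k+1) − s_k) − t_k = 0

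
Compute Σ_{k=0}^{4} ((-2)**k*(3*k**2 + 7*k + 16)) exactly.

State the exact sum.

Step 1: r(k) = 2*(-3*k**2 - 13*k - 26)/(3*k**2 + 7*k + 16).
Normal form (A,B,C) = (-2, 1, k**2 + 7*k/3 + 16/3).
Key eq: (-2)·f(k+1) = (1)·f(k) + (k**2 + 7*k/3 + 16/3).
From deg A=0, deg B=0, deg C=2: d=2.
A polynomial solution: f(k) = -(k**2 + k + 4)/3.
Then R = B(k−1)f/C = -(k**2 + k + 4)/(3*k**2 + 7*k + 16), so s_k = R(k)·t_k = (-2)**k*(-k**2 - k - 4).
Check: Δs_k = (-2)**k*(3*k**2 + 7*k + 16). ✓
Telescoping: Σ = s_(5) − s_(0) = 1088 − (-4) = 1092.

Σ = 1092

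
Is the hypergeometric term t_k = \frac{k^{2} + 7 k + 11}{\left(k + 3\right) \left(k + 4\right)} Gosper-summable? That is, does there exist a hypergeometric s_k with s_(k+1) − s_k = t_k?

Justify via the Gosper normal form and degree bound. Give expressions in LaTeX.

r(k) = (k + 3)*(7*k + (k + 1)**2 + 18)/((k + 5)*(k**2 + 7*k + 11)) after simplifying.
So A=k + 3 and B=k + 5, with C=k**2 + 7*k + 11.
Need (k + 3)·f(k+1) − (k + 4)·f(k) = k**2 + 7*k + 11.
d = 2 from the (1,1,2) case.
A polynomial solution: f(k) = k*(3*k + 8)/3.
R(k) = B(k−1)·f(k)/C(k) = k*(k + 4)*(3*k + 8)/(3*(k**2 + 7*k + 11)); s_k = R·t_k = k*(3*k + 8)/(3*(k + 3)).
Verify: (k**2 + 7*k + 11)/(k**2 + 7*k + 12) matches t_k.

Yes. s_k = \frac{k \left(3 k + 8\right)}{3 \left(k + 3\right)}.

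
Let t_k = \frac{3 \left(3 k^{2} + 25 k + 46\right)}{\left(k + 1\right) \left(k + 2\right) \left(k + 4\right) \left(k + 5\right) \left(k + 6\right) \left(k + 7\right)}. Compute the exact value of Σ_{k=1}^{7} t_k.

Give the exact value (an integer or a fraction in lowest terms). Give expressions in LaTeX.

Σ = 103/2520

r(k) = (k + 1)*(k + 4)*(25*k + 3*(k + 1)**2 + 71)/((k + 3)*(k + 8)*(3*k**2 + 25*k + 46)) after simplifying.
Gosper form: A/B · C(k+1)/C(k) with A=k + 1, B=k + 8, C=k**3 + 34*k**2/3 + 121*k/3 + 46.
Set up (k + 1)·f(k+1) − (k + 7)·f(k) − (k**3 + 34*k**2/3 + 121*k/3 + 46) = 0.
Bound: deg f ≤ 6.
Coefficient equations give f(k) = k*(k + 2)*(k + 3)*(k + 5)*(k**2 + 11*k + 34)/72.
R(k) = B(k−1)·f(k)/C(k) = k*(k + 2)*(k + 5)*(k + 7)*(k**2 + 11*k + 34)/(24*(3*k**2 + 25*k + 46)); s_k = R·t_k = k*(k**2 + 11*k + 34)/(8*(k**3 + 11*k**2 + 34*k + 24)).
Verify: 3*(3*k**2 + 25*k + 46)/(k**6 + 25*k**5 + 247*k**4 + 1219*k**3 + 3112*k**2 + 3796*k + 1680) matches t_k.
Telescoping: Σ = s_(8) − s_(1) = 31/252 − (23/280) = 103/2520.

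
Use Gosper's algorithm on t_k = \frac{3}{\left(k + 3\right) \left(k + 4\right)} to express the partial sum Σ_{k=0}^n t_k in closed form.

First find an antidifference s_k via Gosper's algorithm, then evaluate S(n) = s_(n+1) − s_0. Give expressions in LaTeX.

S(n) = \frac{n + 1}{n + 4}

Ratio r(k) = (k + 3)/(k + 5).
So A=k + 3 and B=k + 5, with C=1.
Solve (k + 3)·f(k+1) − (k + 4)·f(k) = 1.
Degrees (1,1,0) ⇒ d ≤ 1.
Match coefficients ⇒ f(k) = k/3.
R(k) = B(k−1)·f(k)/C(k) = k*(k + 4)/3; s_k = R·t_k = k/(k + 3).
Verify: 3/(k**2 + 7*k + 12) matches t_k.
Telescope: S(n) = s_(n+1) − s_(0) = (n + 1)/(n + 4) − (0) = (n + 1)/(n + 4).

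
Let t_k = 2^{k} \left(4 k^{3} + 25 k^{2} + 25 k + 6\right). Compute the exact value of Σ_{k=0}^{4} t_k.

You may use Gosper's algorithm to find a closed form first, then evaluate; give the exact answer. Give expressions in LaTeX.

Compute t_(k+1)/t_k: get 2*(4*k**3 + 37*k**2 + 87*k + 60)/(4*k**3 + 25*k**2 + 25*k + 6).
Normal form (A,B,C) = (2, 1, k**3 + 25*k**2/4 + 25*k/4 + 3/2).
Solve (2)·f(k+1) − (1)·f(k) = k**3 + 25*k**2/4 + 25*k/4 + 3/2.
From deg A=0, deg B=0, deg C=3: d=3.
Solving with deg f ≤ 3: f(k) = (4*k**3 + k**2 - 3*k + 2)/4.
Certificate R = B(k−1)f/C = (4*k**3 + k**2 - 3*k + 2)/(4*k**3 + 25*k**2 + 25*k + 6) gives s_k = 2**k*(4*k**3 + k**2 - 3*k + 2).
s_(k+1) − s_k = 2**k*(4*k**3 + 25*k**2 + 25*k + 6) = t_k.
Evaluate s at k=5 and k=0: 16384 and 2; difference 16382.

Σ = 16382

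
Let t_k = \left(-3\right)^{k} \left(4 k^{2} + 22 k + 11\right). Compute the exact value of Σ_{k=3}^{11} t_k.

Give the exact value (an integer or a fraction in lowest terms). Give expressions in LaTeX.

Σ = -101505771

r(k) = 3*(-4*k**2 - 30*k - 37)/(4*k**2 + 22*k + 11) after simplifying.
A = -3, B = 1, C = k**2 + 11*k/2 + 11/4.
f must satisfy (-3)·f(k+1) − (1)·f(k) = k**2 + 11*k/2 + 11/4.
deg f ≤ 2 (via 0,0,2).
Match coefficients ⇒ f(k) = -(k**2 + 4*k - 1)/4.
R(k) = B(k−1)·f(k)/C(k) = -(k**2 + 4*k - 1)/(4*k**2 + 22*k + 11); s_k = R·t_k = (-3)**k*(-k**2 - 4*k + 1).
Check: Δs_k = (-3)**k*(4*k**2 + 22*k + 11). ✓
Sum = s_(12) − s_(3); s_(12) = -101505231, s_(3) = 540 ⇒ -101505771.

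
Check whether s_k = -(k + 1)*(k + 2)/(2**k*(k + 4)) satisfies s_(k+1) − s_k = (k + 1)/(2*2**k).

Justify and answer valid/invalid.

Invalid: residual 3*(-k**2 - 7*k - 8)/(2*2**k*(k**2 + 9*k + 20)) ≠ 0.

s_(k+1) = -(k + 2)*(k + 3)/(2*2**k*(k + 5))
s_(k+1) − s_k = (k**3 + 7*k**2 + 8*k - 4)/(2*2**k*(k**2 + 9*k + 20))
(s_(k+1) − s_k) − t_k = 3*(-k**2 - 7*k - 8)/(2*2**k*(k**2 + 9*k + 20))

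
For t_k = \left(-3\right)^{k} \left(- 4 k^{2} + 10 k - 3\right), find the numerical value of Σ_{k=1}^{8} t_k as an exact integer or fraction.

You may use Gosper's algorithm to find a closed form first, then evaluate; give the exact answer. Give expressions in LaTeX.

Compute t_(k+1)/t_k: get 3*(-4*k**2 + 2*k + 3)/(4*k**2 - 10*k + 3).
So A=-3 and B=1, with C=k**2 - 5*k/2 + 3/4.
Need (-3)·f(k+1) − (1)·f(k) = k**2 - 5*k/2 + 3/4.
deg f ≤ 2 (via 0,0,2).
Match coefficients ⇒ f(k) = -(k - 3)*(k - 1)/4.
Get s_k = R·t_k = (-3)**k*(k**2 - 4*k + 3) with R(k) = B(k−1)f(k)/C(k) = -(k - 3)*(k - 1)/(4*k**2 - 10*k + 3).
s_(k+1) − s_k = (-3)**k*(-4*k**2 + 10*k - 3) = t_k.
Telescoping: Σ = s_(9) − s_(1) = -944784 − (0) = -944784.

Σ = -944784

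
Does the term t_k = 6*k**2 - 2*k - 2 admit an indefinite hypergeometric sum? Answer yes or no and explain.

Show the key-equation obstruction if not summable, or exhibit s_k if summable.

Yes. s_k = 2*k**2*(k - 2).

Compute t_(k+1)/t_k: get (k - 3*(k + 1)**2 + 2)/(-3*k**2 + k + 1).
A = 1, B = 1, C = k**2 - k/3 - 1/3.
Need (1)·f(k+1) − (1)·f(k) = k**2 - k/3 - 1/3.
From deg A=0, deg B=0, deg C=2: d=3.
Coefficient equations give f(k) = k**2*(k - 2)/3.
Get s_k = R·t_k = 2*k**2*(k - 2) with R(k) = B(k−1)f(k)/C(k) = k**2*(k - 2)/(3*k**2 - k - 1).
Check: Δs_k = 6*k**2 - 2*k - 2. ✓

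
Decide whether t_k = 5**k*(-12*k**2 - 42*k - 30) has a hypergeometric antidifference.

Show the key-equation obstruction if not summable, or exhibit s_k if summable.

Ratio r(k) = 5*(2*k**2 + 11*k + 14)/(2*k**2 + 7*k + 5).
Normal form (A,B,C) = (5, 1, k**2 + 7*k/2 + 5/2).
f must satisfy (5)·f(k+1) − (1)·f(k) = k**2 + 7*k/2 + 5/2.
From deg A=0, deg B=0, deg C=2: d=2.
Solving with deg f ≤ 2: f(k) = k*(k + 1)/4.
R(k) = B(k−1)·f(k)/C(k) = k/(2*(2*k + 5)); s_k = R·t_k = -3*5**k*k*(k + 1).
Δs = 6*5**k*(-2*k - 5)*(k + 1), as required.

Yes. s_k = -3*5**k*k*(k + 1).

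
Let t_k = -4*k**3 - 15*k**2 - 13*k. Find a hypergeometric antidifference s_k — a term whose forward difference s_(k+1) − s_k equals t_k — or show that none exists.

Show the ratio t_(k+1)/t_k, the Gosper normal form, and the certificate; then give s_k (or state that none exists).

Ratio r(k) = (4*k**3 + 27*k**2 + 55*k + 32)/(k*(4*k**2 + 15*k + 13)).
Take A(k)=1, B(k)=1, C(k)=k**3 + 15*k**2/4 + 13*k/4.
f must satisfy (1)·f(k+1) − (1)·f(k) = k**3 + 15*k**2/4 + 13*k/4.
Bound: deg f ≤ 4.
A polynomial solution: f(k) = k*(k - 1)*(k + 2)**2/4.
Then R = B(k−1)f/C = (k - 1)*(k + 2)**2/(4*k**2 + 15*k + 13), so s_k = R(k)·t_k = k*(-k**3 - 3*k**2 + 4).
Check: Δs_k = k*(-4*k**2 - 15*k - 13). ✓

s_k = k*(-k**3 - 3*k**2 + 4)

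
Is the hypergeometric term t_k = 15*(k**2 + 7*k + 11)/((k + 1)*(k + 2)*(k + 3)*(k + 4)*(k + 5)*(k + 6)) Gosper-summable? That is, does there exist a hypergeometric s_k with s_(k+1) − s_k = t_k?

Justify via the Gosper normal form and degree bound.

Yes. s_k = k*(k**2 + 9*k + 23)/(3*(k**3 + 9*k**2 + 23*k + 15)).

The ratio is (k + 1)*(7*k + (k + 1)**2 + 18)/((k + 7)*(k**2 + 7*k + 11)).
Normal form (A,B,C) = (k + 1, k + 7, k**2 + 7*k + 11).
Solve (k + 1)·f(k+1) − (k + 6)·f(k) = k**2 + 7*k + 11.
From deg A=1, deg B=1, deg C=2: d=5.
Match coefficients ⇒ f(k) = k*(k + 2)*(k + 4)*(k**2 + 9*k + 23)/45.
Certificate R = B(k−1)f/C = k*(k + 2)*(k + 4)*(k + 6)*(k**2 + 9*k + 23)/(45*(k**2 + 7*k + 11)) gives s_k = k*(k**2 + 9*k + 23)/(3*(k**3 + 9*k**2 + 23*k + 15)).
s_(k+1) − s_k = 15*(k**2 + 7*k + 11)/(k**6 + 21*k**5 + 175*k**4 + 735*k**3 + 1624*k**2 + 1764*k + 720) = t_k.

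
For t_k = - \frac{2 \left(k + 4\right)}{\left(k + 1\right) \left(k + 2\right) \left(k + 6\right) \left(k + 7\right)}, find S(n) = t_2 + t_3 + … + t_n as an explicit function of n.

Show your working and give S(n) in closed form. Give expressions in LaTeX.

S(n) = \frac{- n^{2} - 9 n + 10}{24 \left(n^{2} + 9 n + 14\right)}

Compute t_(k+1)/t_k: get (k + 1)*(k + 5)*(k + 6)/((k + 3)*(k + 4)*(k + 8)).
A = k + 1, B = k + 8, C = k**4 + 16*k**3 + 95*k**2 + 248*k + 240.
f must satisfy (k + 1)·f(k+1) − (k + 7)·f(k) = k**4 + 16*k**3 + 95*k**2 + 248*k + 240.
Degrees (1,1,4) ⇒ d ≤ 6.
Solve for f: f(k) = k*(k + 2)*(k + 3)*(k + 4)*(k + 5)*(k + 7)/12 (degree 6 ≤ 6).
So s_k = (B(k−1)f/C)·t_k = (k*(k + 2)*(k + 7)**2/(12*(k + 4)))·t_k = k*(-k - 7)/(6*(k**2 + 7*k + 6)).
Verify: 2*(-k - 4)/(k**4 + 16*k**3 + 83*k**2 + 152*k + 84) matches t_k.
Σ_(k=2)^n t_k = s_(n+1) − s_(2) = ((-n**2 - 9*n - 8)/(6*(n**2 + 9*n + 14))) − (-1/8), i.e. (-n**2 - 9*n + 10)/(24*(n**2 + 9*n + 14)).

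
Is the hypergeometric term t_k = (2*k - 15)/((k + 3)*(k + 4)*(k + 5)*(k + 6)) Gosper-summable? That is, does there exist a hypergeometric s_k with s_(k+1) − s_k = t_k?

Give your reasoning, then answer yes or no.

The ratio is (k + 3)*(2*k - 13)/((k + 7)*(2*k - 15)).
Gosper form: A/B · C(k+1)/C(k) with A=k + 3, B=k + 7, C=k - 15/2.
f must satisfy (k + 3)·f(k+1) − (k + 6)·f(k) = k - 15/2.
From deg A=1, deg B=1, deg C=1: d=3.
Solve for f: f(k) = -k*(k**2 + 12*k + 62)/30 (degree 3 ≤ 3).
Then R = B(k−1)f/C = -k*(k + 6)*(k**2 + 12*k + 62)/(15*(2*k - 15)), so s_k = R(k)·t_k = k*(-k**2 - 12*k - 62)/(15*(k + 3)*(k + 4)*(k + 5)).
Δs = (2*k - 15)/(k**4 + 18*k**3 + 119*k**2 + 342*k + 360), as required.

Yes. s_k = k*(-k**2 - 12*k - 62)/(15*(k + 3)*(k + 4)*(k + 5)).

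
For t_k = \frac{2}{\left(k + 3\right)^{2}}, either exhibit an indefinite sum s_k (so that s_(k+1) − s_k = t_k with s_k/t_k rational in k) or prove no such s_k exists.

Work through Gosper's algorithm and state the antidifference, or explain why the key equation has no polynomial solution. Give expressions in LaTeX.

The ratio is (k + 3)**2/(k + 4)**2.
Take A(k)=k**2 + 6*k + 9, B(k)=k**2 + 8*k + 16, C(k)=1.
f must satisfy (k**2 + 6*k + 9)·f(k+1) − (k**2 + 6*k + 9)·f(k) = 1.
deg f ≤ 0 (via 2,2,0).
Write f(k) = c0. Then LHS − RHS = -1, requiring -1 = 0: contradictory. No certificate.

none — t_k is not Gosper-summable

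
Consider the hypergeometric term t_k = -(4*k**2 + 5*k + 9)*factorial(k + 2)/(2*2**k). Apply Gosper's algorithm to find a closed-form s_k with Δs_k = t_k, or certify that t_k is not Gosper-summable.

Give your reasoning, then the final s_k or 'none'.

s_k = -(4*k - 3)*factorial(k + 2)/2**k

Ratio r(k) = (k + 3)*(5*k + 4*(k + 1)**2 + 14)/(2*(4*k**2 + 5*k + 9)).
So A=k/2 + 3/2 and B=1, with C=k**2 + 5*k/4 + 9/4.
Need (k/2 + 3/2)·f(k+1) − (1)·f(k) = k**2 + 5*k/4 + 9/4.
Degrees (1,0,2) ⇒ d ≤ 1.
Solve for f: f(k) = (4*k - 3)/2 (degree 1 ≤ 1).
So s_k = (B(k−1)f/C)·t_k = (2*(4*k - 3)/(4*k**2 + 5*k + 9))·t_k = -(4*k - 3)*factorial(k + 2)/2**k.
Check: Δs_k = -(4*k**2 + 5*k + 9)*factorial(k + 2)/(2*2**k). ✓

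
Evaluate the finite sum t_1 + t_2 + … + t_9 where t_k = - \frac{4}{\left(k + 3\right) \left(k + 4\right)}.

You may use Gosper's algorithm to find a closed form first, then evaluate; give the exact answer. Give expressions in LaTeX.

Σ = -9/13

Compute t_(k+1)/t_k: get (k + 3)/(k + 5).
Factor: A=k + 3; B=k + 5; C=1.
Solve (k + 3)·f(k+1) − (k + 4)·f(k) = 1.
d = 1 from the (1,1,0) case.
A polynomial solution: f(k) = k/3.
Certificate R = B(k−1)f/C = k*(k + 4)/3 gives s_k = -4*k/(3*k + 9).
Δs = -4/(k**2 + 7*k + 12), as required.
Sum = s_(10) − s_(1); s_(10) = -40/39, s_(1) = -1/3 ⇒ -9/13.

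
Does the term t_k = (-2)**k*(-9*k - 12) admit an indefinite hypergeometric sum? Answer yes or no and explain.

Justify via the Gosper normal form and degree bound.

Yes. s_k = (-2)**k*(3*k + 2).

t_(k+1)/t_k = 2*(-3*k - 7)/(3*k + 4).
Take A(k)=-2, B(k)=1, C(k)=k + 4/3.
Need (-2)·f(k+1) − (1)·f(k) = k + 4/3.
deg f ≤ 1 (via 0,0,1).
Match coefficients ⇒ f(k) = -(3*k + 2)/9.
R(k) = B(k−1)·f(k)/C(k) = -(3*k + 2)/(3*(3*k + 4)); s_k = R·t_k = (-2)**k*(3*k + 2).
Δs = (-2)**k*(-9*k - 12), as required.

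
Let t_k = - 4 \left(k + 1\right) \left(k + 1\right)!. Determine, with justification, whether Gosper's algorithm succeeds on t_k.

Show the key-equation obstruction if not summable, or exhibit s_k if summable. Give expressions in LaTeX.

t_(k+1)/t_k = (k + 2)**2/(k + 1).
Factor: A=k + 2; B=1; C=k + 1.
f must satisfy (k + 2)·f(k+1) − (1)·f(k) = k + 1.
Degrees (1,0,1) ⇒ d ≤ 0.
Match coefficients ⇒ f(k) = 1.
So s_k = (B(k−1)f/C)·t_k = (1/(k + 1))·t_k = -4*factorial(k + 1).
Δs = -4*(k + 1)*factorial(k + 1), as required.

Yes. s_k = - 4 \left(k + 1\right)!.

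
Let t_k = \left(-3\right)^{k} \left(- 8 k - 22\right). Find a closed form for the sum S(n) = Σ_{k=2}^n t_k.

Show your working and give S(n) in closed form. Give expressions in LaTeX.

t_(k+1)/t_k = 3*(-4*k - 15)/(4*k + 11).
Normal form (A,B,C) = (-3, 1, k + 11/4).
Set up (-3)·f(k+1) − (1)·f(k) − (k + 11/4) = 0.
deg f ≤ 1 (via 0,0,1).
Solving with deg f ≤ 1: f(k) = -(k + 2)/4.
Certificate R = B(k−1)f/C = -(k + 2)/(4*k + 11) gives s_k = 2*(-3)**k*(k + 2).
Verify: (-3)**k*(-8*k - 22) matches t_k.
Evaluate: s_(n+1) = (-3)**(n + 1)*(2*n + 6); subtract s_(2) = 72 ⇒ S(n) = -6*(-3)**n*n + 6*(-3)**(n + 1) - 72.

S(n) = - 6 \left(-3\right)^{n} n + 6 \left(-3\right)^{n + 1} - 72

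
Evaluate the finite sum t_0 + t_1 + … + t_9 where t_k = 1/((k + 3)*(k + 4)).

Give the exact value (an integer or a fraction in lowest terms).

t_(k+1)/t_k = (k + 3)/(k + 5).
So A=k + 3 and B=k + 5, with C=1.
Key eq: (k + 3)·f(k+1) = (k + 4)·f(k) + (1).
From deg A=1, deg B=1, deg C=0: d=1.
Solve for f: f(k) = k/3 (degree 1 ≤ 1).
Certificate R = B(k−1)f/C = k*(k + 4)/3 gives s_k = k/(3*(k + 3)).
Check: Δs_k = 1/(k**2 + 7*k + 12). ✓
Evaluate s at k=10 and k=0: 10/39 and 0; difference 10/39.

Σ = 10/39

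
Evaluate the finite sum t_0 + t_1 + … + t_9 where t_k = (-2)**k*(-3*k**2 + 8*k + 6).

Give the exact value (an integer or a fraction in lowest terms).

Compute t_(k+1)/t_k: get 2*(-3*k**2 + 2*k + 11)/(3*k**2 - 8*k - 6).
Gosper form: A/B · C(k+1)/C(k) with A=-2, B=1, C=k**2 - 8*k/3 - 2.
Need (-2)·f(k+1) − (1)·f(k) = k**2 - 8*k/3 - 2.
From deg A=0, deg B=0, deg C=2: d=2.
Solving with deg f ≤ 2: f(k) = -k*(k - 4)/3.
Certificate R = B(k−1)f/C = -k*(k - 4)/(3*k**2 - 8*k - 6) gives s_k = (-2)**k*k*(k - 4).
Verify: (-2)**k*(-3*k**2 + 8*k + 6) matches t_k.
Telescoping: Σ = s_(10) − s_(0) = 61440 − (0) = 61440.

Σ = 61440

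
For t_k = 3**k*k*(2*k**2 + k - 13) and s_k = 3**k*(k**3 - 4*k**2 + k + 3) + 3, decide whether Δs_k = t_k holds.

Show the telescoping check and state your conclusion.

s_(k+1) = 3*3**k*(k + (k + 1)**3 - 4*(k + 1)**2 + 4) + 3
s_(k+1) − s_k = 3**k*k*(2*k**2 + k - 13)
(s_(k+1) − s_k) − t_k = 0

Valid — Δs_k = t_k.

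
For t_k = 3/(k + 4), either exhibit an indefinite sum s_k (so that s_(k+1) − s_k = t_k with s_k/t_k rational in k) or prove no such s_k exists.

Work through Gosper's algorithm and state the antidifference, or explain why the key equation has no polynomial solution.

The ratio is (k + 4)/(k + 5).
A = k + 4, B = k + 5, C = 1.
Solve (k + 4)·f(k+1) − (k + 4)·f(k) = 1.
Bound: deg f ≤ 0.
Generic f = c0 gives residual -1; -1 = 0 cannot hold, so t_k is not Gosper-summable.

no hypergeometric antidifference exists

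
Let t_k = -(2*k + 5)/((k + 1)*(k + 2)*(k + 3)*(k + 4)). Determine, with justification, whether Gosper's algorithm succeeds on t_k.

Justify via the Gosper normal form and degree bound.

t_(k+1)/t_k = (k + 1)*(2*k + 7)/((k + 5)*(2*k + 5)).
Take A(k)=k + 1, B(k)=k + 5, C(k)=k + 5/2.
Need (k + 1)·f(k+1) − (k + 4)·f(k) = k + 5/2.
Degrees (1,1,1) ⇒ d ≤ 3.
Match coefficients ⇒ f(k) = k*(k + 2)*(k + 4)/6.
Get s_k = R·t_k = k*(-k - 4)/(3*(k**2 + 4*k + 3)) with R(k) = B(k−1)f(k)/C(k) = k*(k + 2)*(k + 4)**2/(3*(2*k + 5)).
s_(k+1) − s_k = (-2*k - 5)/(k**4 + 10*k**3 + 35*k**2 + 50*k + 24) = t_k.

Yes. s_k = k*(-k - 4)/(3*(k**2 + 4*k + 3)).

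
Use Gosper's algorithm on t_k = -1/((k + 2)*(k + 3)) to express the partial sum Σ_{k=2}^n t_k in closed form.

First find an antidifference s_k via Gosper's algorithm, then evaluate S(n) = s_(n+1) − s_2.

S(n) = (1 - n)/(4*(n + 3))

Ratio r(k) = (k + 2)/(k + 4).
So A=k + 2 and B=k + 4, with C=1.
Key eq: (k + 2)·f(k+1) = (k + 3)·f(k) + (1).
Bound: deg f ≤ 1.
Solving with deg f ≤ 1: f(k) = k/2.
Then R = B(k−1)f/C = k*(k + 3)/2, so s_k = R(k)·t_k = -k/(2*k + 4).
Check: Δs_k = -1/(k**2 + 5*k + 6). ✓
s_(n+1) = (-n - 1)/(2*(n + 3)) and s_(2) = -1/4, so S(n) = (1 - n)/(4*(n + 3)).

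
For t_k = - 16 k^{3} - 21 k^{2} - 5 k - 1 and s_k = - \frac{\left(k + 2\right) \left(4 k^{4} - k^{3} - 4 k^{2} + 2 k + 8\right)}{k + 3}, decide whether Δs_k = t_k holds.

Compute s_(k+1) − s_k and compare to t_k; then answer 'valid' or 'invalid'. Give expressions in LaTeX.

s_(k+1) = (-4*k**5 - 27*k**4 - 62*k**3 - 58*k**2 - 30*k - 27)/(k + 4)
s_(k+1) − s_k = (-16*k**5 - 121*k**4 - 274*k**3 - 216*k**2 - 53*k - 17)/(k**2 + 7*k + 12)
(s_(k+1) − s_k) − t_k = (12*k**4 + 70*k**3 + 72*k**2 + 14*k - 5)/(k**2 + 7*k + 12)

Invalid: residual \frac{12 k^{4} + 70 k^{3} + 72 k^{2} + 14 k - 5}{k^{2} + 7 k + 12} ≠ 0.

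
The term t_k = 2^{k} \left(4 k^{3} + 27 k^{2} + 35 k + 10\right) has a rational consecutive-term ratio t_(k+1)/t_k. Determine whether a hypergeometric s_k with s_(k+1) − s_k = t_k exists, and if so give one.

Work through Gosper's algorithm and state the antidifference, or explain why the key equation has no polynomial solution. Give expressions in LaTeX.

The ratio is 2*(4*k**3 + 39*k**2 + 101*k + 76)/(4*k**3 + 27*k**2 + 35*k + 10).
Take A(k)=2, B(k)=1, C(k)=k**3 + 27*k**2/4 + 35*k/4 + 5/2.
Need (2)·f(k+1) − (1)·f(k) = k**3 + 27*k**2/4 + 35*k/4 + 5/2.
deg f ≤ 3 (via 0,0,3).
Match coefficients ⇒ f(k) = (4*k**3 + 3*k**2 - k - 2)/4.
Certificate R = B(k−1)f/C = (4*k**3 + 3*k**2 - k - 2)/(4*k**3 + 27*k**2 + 35*k + 10) gives s_k = 2**k*(4*k**3 + 3*k**2 - k - 2).
s_(k+1) − s_k = 2**k*(4*k**3 + 27*k**2 + 35*k + 10) = t_k.

s_k = 2^{k} \left(4 k^{3} + 3 k^{2} - k - 2\right)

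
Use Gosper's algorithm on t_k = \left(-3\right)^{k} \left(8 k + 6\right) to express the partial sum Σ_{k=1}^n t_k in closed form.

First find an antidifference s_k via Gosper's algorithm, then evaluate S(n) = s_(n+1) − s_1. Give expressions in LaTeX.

S(n) = 6 \left(-3\right)^{n} n + 6 \left(-3\right)^{n} - 6

The ratio is 3*(-4*k - 7)/(4*k + 3).
Gosper form: A/B · C(k+1)/C(k) with A=-3, B=1, C=k + 3/4.
Set up (-3)·f(k+1) − (1)·f(k) − (k + 3/4) = 0.
Bound: deg f ≤ 1.
A polynomial solution: f(k) = -k/4.
R(k) = B(k−1)·f(k)/C(k) = -k/(4*k + 3); s_k = R·t_k = -2*(-3)**k*k.
Δs = (-3)**k*(8*k + 6), as required.
Evaluate: s_(n+1) = 6*(-3)**n*(n + 1); subtract s_(1) = 6 ⇒ S(n) = 6*(-3)**n*n + 6*(-3)**n - 6.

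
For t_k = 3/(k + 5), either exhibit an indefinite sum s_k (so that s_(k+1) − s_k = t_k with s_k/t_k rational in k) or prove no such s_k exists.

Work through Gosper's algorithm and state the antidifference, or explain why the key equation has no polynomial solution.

r(k) = (k + 5)/(k + 6) after simplifying.
Normal form (A,B,C) = (k + 5, k + 6, 1).
Need (k + 5)·f(k+1) − (k + 5)·f(k) = 1.
Bound: deg f ≤ 0.
Generic f = c0 gives residual -1; -1 = 0 cannot hold, so t_k is not Gosper-summable.

not Gosper-summable; s_k does not exist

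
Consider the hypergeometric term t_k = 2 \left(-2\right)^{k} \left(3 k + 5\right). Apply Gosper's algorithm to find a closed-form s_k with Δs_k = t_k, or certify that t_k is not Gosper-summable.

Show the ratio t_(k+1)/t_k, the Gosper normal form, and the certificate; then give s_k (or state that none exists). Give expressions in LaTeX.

s_k = \left(-2\right)^{k + 1} \left(k + 1\right)

t_(k+1)/t_k = 2*(-3*k - 8)/(3*k + 5).
A = -2, B = 1, C = k + 5/3.
Solve (-2)·f(k+1) − (1)·f(k) = k + 5/3.
From deg A=0, deg B=0, deg C=1: d=1.
Coefficient equations give f(k) = -(k + 1)/3.
So s_k = (B(k−1)f/C)·t_k = (-(k + 1)/(3*k + 5))·t_k = (-2)**(k + 1)*(k + 1).
Δs = 2*(-2)**k*(3*k + 5), as required.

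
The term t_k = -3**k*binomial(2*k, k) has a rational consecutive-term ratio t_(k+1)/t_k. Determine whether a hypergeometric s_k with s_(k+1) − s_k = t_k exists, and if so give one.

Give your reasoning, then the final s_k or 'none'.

The ratio is 6*(2*k + 1)/(k + 1).
Factor: A=12*k + 6; B=k + 1; C=1.
Solve (12*k + 6)·f(k+1) − (k)·f(k) = 1.
d = -1 from the (1,1,0) case.
deg f ≤ -1 is impossible — no certificate.

not Gosper-summable; s_k does not exist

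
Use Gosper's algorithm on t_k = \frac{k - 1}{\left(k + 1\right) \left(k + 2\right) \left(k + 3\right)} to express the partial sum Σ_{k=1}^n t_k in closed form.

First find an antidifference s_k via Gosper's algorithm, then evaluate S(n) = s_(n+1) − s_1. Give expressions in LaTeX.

S(n) = \frac{n \left(n - 1\right)}{6 \left(n^{2} + 5 n + 6\right)}

The ratio is k*(k + 1)/((k - 1)*(k + 4)).
Gosper form: A/B · C(k+1)/C(k) with A=k + 1, B=k + 4, C=k - 1.
f must satisfy (k + 1)·f(k+1) − (k + 3)·f(k) = k - 1.
Bound: deg f ≤ 2.
Solve for f: f(k) = -k (degree 1 ≤ 2).
Then R = B(k−1)f/C = -k*(k + 3)/(k - 1), so s_k = R(k)·t_k = -k/((k + 1)*(k + 2)).
s_(k+1) − s_k = (k - 1)/(k**3 + 6*k**2 + 11*k + 6) = t_k.
s_(n+1) = (-n - 1)/(n**2 + 5*n + 6) and s_(1) = -1/6, so S(n) = n*(n - 1)/(6*(n**2 + 5*n + 6)).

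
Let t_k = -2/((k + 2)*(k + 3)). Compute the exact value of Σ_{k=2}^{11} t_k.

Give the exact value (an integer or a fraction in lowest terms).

r(k) = (k + 2)/(k + 4) after simplifying.
Factor: A=k + 2; B=k + 4; C=1.
Set up (k + 2)·f(k+1) − (k + 3)·f(k) − (1) = 0.
From deg A=1, deg B=1, deg C=0: d=1.
Solving with deg f ≤ 1: f(k) = k/2.
R(k) = B(k−1)·f(k)/C(k) = k*(k + 3)/2; s_k = R·t_k = -k/(k + 2).
Check: Δs_k = -2/(k**2 + 5*k + 6). ✓
Telescoping: Σ = s_(12) − s_(2) = -6/7 − (-1/2) = -5/14.

Σ = -5/14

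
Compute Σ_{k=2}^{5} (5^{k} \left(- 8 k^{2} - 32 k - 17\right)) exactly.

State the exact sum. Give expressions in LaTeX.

Step 1: r(k) = 5*(8*k**2 + 48*k + 57)/(8*k**2 + 32*k + 17).
So A=5 and B=1, with C=k**2 + 4*k + 17/8.
Solve (5)·f(k+1) − (1)·f(k) = k**2 + 4*k + 17/8.
deg f ≤ 2 (via 0,0,2).
Coefficient equations give f(k) = (k + 2)*(2*k - 1)/8.
Certificate R = B(k−1)f/C = (k + 2)*(2*k - 1)/(8*k**2 + 32*k + 17) gives s_k = 5**k*(-2*k**2 - 3*k + 2).
Verify: 5**k*(-8*k**2 - 32*k - 17) matches t_k.
Evaluate s at k=6 and k=2: -1375000 and -300; difference -1374700.

Σ = -1374700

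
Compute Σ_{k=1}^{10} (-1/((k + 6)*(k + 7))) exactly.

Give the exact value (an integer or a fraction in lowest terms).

Σ = -10/119

Ratio r(k) = (k + 6)/(k + 8).
So A=k + 6 and B=k + 8, with C=1.
Need (k + 6)·f(k+1) − (k + 7)·f(k) = 1.
Bound: deg f ≤ 1.
Match coefficients ⇒ f(k) = k/6.
R(k) = B(k−1)·f(k)/C(k) = k*(k + 7)/6; s_k = R·t_k = -k/(6*k + 36).
s_(k+1) − s_k = -1/(k**2 + 13*k + 42) = t_k.
Telescoping: Σ = s_(11) − s_(1) = -11/102 − (-1/42) = -10/119.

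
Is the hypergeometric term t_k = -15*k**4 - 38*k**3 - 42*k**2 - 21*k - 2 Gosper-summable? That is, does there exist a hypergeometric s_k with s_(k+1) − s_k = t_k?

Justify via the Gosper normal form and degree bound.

Yes. s_k = k*(-3*k**4 - 2*k**3 + k + 2).

t_(k+1)/t_k = (15*k**4 + 98*k**3 + 246*k**2 + 279*k + 118)/(15*k**4 + 38*k**3 + 42*k**2 + 21*k + 2).
Factor: A=1; B=1; C=k**4 + 38*k**3/15 + 14*k**2/5 + 7*k/5 + 2/15.
Key eq: (1)·f(k+1) = (1)·f(k) + (k**4 + 38*k**3/15 + 14*k**2/5 + 7*k/5 + 2/15).
deg f ≤ 5 (via 0,0,4).
Solve for f: f(k) = k*(k + 1)*(3*k**3 - k**2 + k - 2)/15 (degree 5 ≤ 5).
So s_k = (B(k−1)f/C)·t_k = (k*(3*k**3 - k**2 + k - 2)/(15*k**3 + 23*k**2 + 19*k + 2))·t_k = k*(-3*k**4 - 2*k**3 + k + 2).
s_(k+1) − s_k = -15*k**4 - 38*k**3 - 42*k**2 - 21*k - 2 = t_k.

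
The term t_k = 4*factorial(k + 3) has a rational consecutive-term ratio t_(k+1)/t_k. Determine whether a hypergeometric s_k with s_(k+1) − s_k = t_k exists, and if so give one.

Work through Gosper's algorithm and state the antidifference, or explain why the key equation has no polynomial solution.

none — t_k is not Gosper-summable

The ratio is k + 4.
A = k + 4, B = 1, C = 1.
Set up (k + 4)·f(k+1) − (1)·f(k) − (1) = 0.
From deg A=1, deg B=0, deg C=0: d=-1.
deg f ≤ -1 is impossible — no certificate.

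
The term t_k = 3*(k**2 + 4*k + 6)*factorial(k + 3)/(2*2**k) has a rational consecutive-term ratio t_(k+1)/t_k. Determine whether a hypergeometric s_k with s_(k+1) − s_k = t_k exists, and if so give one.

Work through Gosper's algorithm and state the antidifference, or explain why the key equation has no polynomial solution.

Ratio r(k) = (k + 4)*(4*k + (k + 1)**2 + 10)/(2*(k**2 + 4*k + 6)).
Gosper form: A/B · C(k+1)/C(k) with A=k/2 + 2, B=1, C=k**2 + 4*k + 6.
Need (k/2 + 2)·f(k+1) − (1)·f(k) = k**2 + 4*k + 6.
d = 1 from the (1,0,2) case.
Match coefficients ⇒ f(k) = 2*(k + 1).
Then R = B(k−1)f/C = 2*(k + 1)/(k**2 + 4*k + 6), so s_k = R(k)·t_k = 3*(k + 1)*factorial(k + 3)/2**k.
Δs = 3*(k**2 + 4*k + 6)*factorial(k + 3)/(2*2**k), as required.

s_k = 3*(k + 1)*factorial(k + 3)/2**k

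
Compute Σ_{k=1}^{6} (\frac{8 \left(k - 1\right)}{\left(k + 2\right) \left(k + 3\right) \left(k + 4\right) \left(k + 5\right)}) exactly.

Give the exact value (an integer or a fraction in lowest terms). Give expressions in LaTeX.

Σ = 19/495

t_(k+1)/t_k = k*(k + 2)/((k - 1)*(k + 6)).
So A=k + 2 and B=k + 6, with C=k - 1.
Set up (k + 2)·f(k+1) − (k + 5)·f(k) − (k - 1) = 0.
From deg A=1, deg B=1, deg C=1: d=3.
Solve for f: f(k) = -k/2 (degree 1 ≤ 3).
Certificate R = B(k−1)f/C = -k*(k + 5)/(2*(k - 1)) gives s_k = -4*k/((k + 2)*(k + 3)*(k + 4)).
Check: Δs_k = 8*(k - 1)/(k**4 + 14*k**3 + 71*k**2 + 154*k + 120). ✓
Telescoping: Σ = s_(7) − s_(1) = -14/495 − (-1/15) = 19/495.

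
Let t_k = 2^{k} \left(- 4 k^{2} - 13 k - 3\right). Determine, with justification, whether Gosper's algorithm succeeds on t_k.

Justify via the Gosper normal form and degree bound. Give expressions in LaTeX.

Yes. s_k = 2^{k} \left(- 4 k^{2} + 3 k - 1\right).

Ratio r(k) = 2*(4*k**2 + 21*k + 20)/(4*k**2 + 13*k + 3).
Factor: A=2; B=1; C=k**2 + 13*k/4 + 3/4.
Solve (2)·f(k+1) − (1)·f(k) = k**2 + 13*k/4 + 3/4.
d = 2 from the (0,0,2) case.
Coefficient equations give f(k) = (4*k**2 - 3*k + 1)/4.
R(k) = B(k−1)·f(k)/C(k) = (4*k**2 - 3*k + 1)/((k + 3)*(4*k + 1)); s_k = R·t_k = 2**k*(-4*k**2 + 3*k - 1).
Δs = 2**k*(-4*k**2 - 13*k - 3), as required.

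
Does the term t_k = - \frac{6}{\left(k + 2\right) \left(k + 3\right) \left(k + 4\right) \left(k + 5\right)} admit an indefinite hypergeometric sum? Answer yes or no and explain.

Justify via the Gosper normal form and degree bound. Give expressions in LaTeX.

Yes. s_k = \frac{k \left(- k^{2} - 9 k - 26\right)}{12 \left(k + 2\right) \left(k + 3\right) \left(k + 4\right)}.

Compute t_(k+1)/t_k: get (k + 2)/(k + 6).
Normal form (A,B,C) = (k + 2, k + 6, 1).
Key eq: (k + 2)·f(k+1) = (k + 5)·f(k) + (1).
From deg A=1, deg B=1, deg C=0: d=3.
Solve for f: f(k) = k*(k**2 + 9*k + 26)/72 (degree 3 ≤ 3).
Get s_k = R·t_k = k*(-k**2 - 9*k - 26)/(12*(k + 2)*(k + 3)*(k + 4)) with R(k) = B(k−1)f(k)/C(k) = k*(k + 5)*(k**2 + 9*k + 26)/72.
Check: Δs_k = -6/(k**4 + 14*k**3 + 71*k**2 + 154*k + 120). ✓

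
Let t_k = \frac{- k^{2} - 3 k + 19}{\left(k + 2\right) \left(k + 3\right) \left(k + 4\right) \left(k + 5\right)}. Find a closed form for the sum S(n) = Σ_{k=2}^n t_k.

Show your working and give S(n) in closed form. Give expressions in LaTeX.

t_(k+1)/t_k = (k + 2)*(3*k + (k + 1)**2 - 16)/((k + 6)*(k**2 + 3*k - 19)).
Normal form (A,B,C) = (k + 2, k + 6, k**2 + 3*k - 19).
Key eq: (k + 2)·f(k+1) = (k + 5)·f(k) + (k**2 + 3*k - 19).
From deg A=1, deg B=1, deg C=2: d=3.
A polynomial solution: f(k) = -k*(k**2 + 17*k + 58)/8.
R(k) = B(k−1)·f(k)/C(k) = -k*(k + 5)*(k**2 + 17*k + 58)/(8*(k**2 + 3*k - 19)); s_k = R·t_k = k*(k**2 + 17*k + 58)/(8*(k + 2)*(k + 3)*(k + 4)).
s_(k+1) − s_k = (-k**2 - 3*k + 19)/(k**4 + 14*k**3 + 71*k**2 + 154*k + 120) = t_k.
Evaluate: s_(n+1) = (n**3 + 20*n**2 + 95*n + 76)/(8*(n**3 + 12*n**2 + 47*n + 60)); subtract s_(2) = 1/5 ⇒ S(n) = (-3*n**3 + 4*n**2 + 99*n - 100)/(40*(n**3 + 12*n**2 + 47*n + 60)).

S(n) = \frac{- 3 n^{3} + 4 n^{2} + 99 n - 100}{40 \left(n^{3} + 12 n^{2} + 47 n + 60\right)}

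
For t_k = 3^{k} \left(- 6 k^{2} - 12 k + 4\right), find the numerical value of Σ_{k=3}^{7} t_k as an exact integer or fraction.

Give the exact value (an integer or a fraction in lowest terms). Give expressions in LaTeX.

Σ = -1088694

Compute t_(k+1)/t_k: get 3*(3*k**2 + 12*k + 7)/(3*k**2 + 6*k - 2).
Normal form (A,B,C) = (3, 1, k**2 + 2*k - 2/3).
Need (3)·f(k+1) − (1)·f(k) = k**2 + 2*k - 2/3.
d = 2 from the (0,0,2) case.
Coefficient equations give f(k) = (3*k**2 - 3*k - 2)/6.
Then R = B(k−1)f/C = (3*k**2 - 3*k - 2)/(2*(3*k**2 + 6*k - 2)), so s_k = R(k)·t_k = 3**k*(-3*k**2 + 3*k + 2).
Check: Δs_k = 3**k*(-6*k**2 - 12*k + 4). ✓
Sum = s_(8) − s_(3); s_(8) = -1089126, s_(3) = -432 ⇒ -1088694.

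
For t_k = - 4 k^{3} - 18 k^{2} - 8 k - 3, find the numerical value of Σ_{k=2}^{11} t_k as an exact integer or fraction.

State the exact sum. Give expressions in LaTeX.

Σ = -27060

Compute t_(k+1)/t_k: get (4*k**3 + 30*k**2 + 56*k + 33)/(4*k**3 + 18*k**2 + 8*k + 3).
Normal form (A,B,C) = (1, 1, k**3 + 9*k**2/2 + 2*k + 3/4).
Set up (1)·f(k+1) − (1)·f(k) − (k**3 + 9*k**2/2 + 2*k + 3/4) = 0.
d = 4 from the (0,0,3) case.
Match coefficients ⇒ f(k) = k*(k**3 + 4*k**2 - 4*k + 2)/4.
So s_k = (B(k−1)f/C)·t_k = (k*(k**3 + 4*k**2 - 4*k + 2)/(4*k**3 + 18*k**2 + 8*k + 3))·t_k = k*(-k**3 - 4*k**2 + 4*k - 2).
Check: Δs_k = -4*k**3 - 18*k**2 - 8*k - 3. ✓
Telescoping: Σ = s_(12) − s_(2) = -27096 − (-36) = -27060.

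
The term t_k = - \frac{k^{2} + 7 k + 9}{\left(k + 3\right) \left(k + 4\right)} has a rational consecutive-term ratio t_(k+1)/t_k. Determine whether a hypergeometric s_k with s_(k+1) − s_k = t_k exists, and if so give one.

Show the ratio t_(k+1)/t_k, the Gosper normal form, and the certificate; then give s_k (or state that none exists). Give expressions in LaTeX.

s_k = \frac{k \left(- k - 2\right)}{k + 3}

The ratio is (k + 3)*(7*k + (k + 1)**2 + 16)/((k + 5)*(k**2 + 7*k + 9)).
Take A(k)=k + 3, B(k)=k + 5, C(k)=k**2 + 7*k + 9.
Key eq: (k + 3)·f(k+1) = (k + 4)·f(k) + (k**2 + 7*k + 9).
deg f ≤ 2 (via 1,1,2).
Solving with deg f ≤ 2: f(k) = k*(k + 2).
Then R = B(k−1)f/C = k*(k + 2)*(k + 4)/(k**2 + 7*k + 9), so s_k = R(k)·t_k = k*(-k - 2)/(k + 3).
Δs = (-k**2 - 7*k - 9)/(k**2 + 7*k + 12), as required.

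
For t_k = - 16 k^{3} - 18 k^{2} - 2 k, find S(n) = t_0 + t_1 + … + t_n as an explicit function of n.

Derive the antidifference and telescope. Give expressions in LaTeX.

S(n) = 2 n \left(- 2 n^{3} - 7 n^{2} - 7 n - 2\right)

Step 1: r(k) = (8*k**2 + 25*k + 18)/(k*(8*k + 1)).
Gosper form: A/B · C(k+1)/C(k) with A=1, B=1, C=k**3 + 9*k**2/8 + k/8.
Key eq: (1)·f(k+1) = (1)·f(k) + (k**3 + 9*k**2/8 + k/8).
From deg A=0, deg B=0, deg C=3: d=4.
Solve for f: f(k) = k*(k - 1)*(k + 1)*(2*k - 1)/8 (degree 4 ≤ 4).
So s_k = (B(k−1)f/C)·t_k = ((k - 1)*(2*k - 1)/(8*k + 1))·t_k = 2*k*(-2*k**3 + k**2 + 2*k - 1).
Verify: 2*k*(-8*k**2 - 9*k - 1) matches t_k.
s_(n+1) = 2*n*(-2*n**3 - 7*n**2 - 7*n - 2) and s_(0) = 0, so S(n) = 2*n*(-2*n**3 - 7*n**2 - 7*n - 2).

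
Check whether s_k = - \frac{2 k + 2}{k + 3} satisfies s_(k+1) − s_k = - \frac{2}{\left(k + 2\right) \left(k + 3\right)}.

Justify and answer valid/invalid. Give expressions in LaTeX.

s_(k+1) = 2*(-k - 2)/(k + 4)
s_(k+1) − s_k = -4/(k**2 + 7*k + 12)
(s_(k+1) − s_k) − t_k = -2*k/(k**3 + 9*k**2 + 26*k + 24)

Invalid: residual - \frac{2 k}{k^{3} + 9 k^{2} + 26 k + 24} ≠ 0.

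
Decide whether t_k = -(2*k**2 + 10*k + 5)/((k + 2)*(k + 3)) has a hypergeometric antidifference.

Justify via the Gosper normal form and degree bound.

Yes. s_k = k*(-4*k - 1)/(2*(k + 2)).

t_(k+1)/t_k = (k + 2)*(10*k + 2*(k + 1)**2 + 15)/((k + 4)*(2*k**2 + 10*k + 5)).
Take A(k)=k + 2, B(k)=k + 4, C(k)=k**2 + 5*k + 5/2.
f must satisfy (k + 2)·f(k+1) − (k + 3)·f(k) = k**2 + 5*k + 5/2.
Bound: deg f ≤ 2.
A polynomial solution: f(k) = k*(4*k + 1)/4.
Get s_k = R·t_k = k*(-4*k - 1)/(2*(k + 2)) with R(k) = B(k−1)f(k)/C(k) = k*(k + 3)*(4*k + 1)/(2*(2*k**2 + 10*k + 5)).
Δs = (-2*k**2 - 10*k - 5)/(k**2 + 5*k + 6), as required.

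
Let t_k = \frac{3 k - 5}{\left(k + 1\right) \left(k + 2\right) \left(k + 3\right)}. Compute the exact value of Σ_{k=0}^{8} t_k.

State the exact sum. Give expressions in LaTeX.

Σ = -81/110

The ratio is (k + 1)*(3*k - 2)/((k + 4)*(3*k - 5)).
Normal form (A,B,C) = (k + 1, k + 4, k - 5/3).
Set up (k + 1)·f(k+1) − (k + 3)·f(k) − (k - 5/3) = 0.
deg f ≤ 2 (via 1,1,1).
Match coefficients ⇒ f(k) = -k*(k + 9)/6.
R(k) = B(k−1)·f(k)/C(k) = -k*(k + 3)*(k + 9)/(2*(3*k - 5)); s_k = R·t_k = k*(-k - 9)/(2*(k + 1)*(k + 2)).
Check: Δs_k = (3*k - 5)/(k**3 + 6*k**2 + 11*k + 6). ✓
Σ_(k=0)^(8) t_k = s_(9) − s_(0) = -81/110 − (0) = -81/110.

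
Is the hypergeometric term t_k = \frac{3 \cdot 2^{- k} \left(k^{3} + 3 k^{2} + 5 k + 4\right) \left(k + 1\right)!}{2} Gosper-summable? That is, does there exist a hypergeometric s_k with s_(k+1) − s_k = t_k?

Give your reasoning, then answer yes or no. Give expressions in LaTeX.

r(k) = (k**4 + 8*k**3 + 26*k**2 + 41*k + 26)/(2*(k**3 + 3*k**2 + 5*k + 4)) after simplifying.
Gosper form: A/B · C(k+1)/C(k) with A=k/2 + 1, B=1, C=k**3 + 3*k**2 + 5*k + 4.
f must satisfy (k/2 + 1)·f(k+1) − (1)·f(k) = k**3 + 3*k**2 + 5*k + 4.
From deg A=1, deg B=0, deg C=3: d=2.
Coefficient equations give f(k) = 2*(k**2 + k - 1).
Certificate R = B(k−1)f/C = 2*(k**2 + k - 1)/(k**3 + 3*k**2 + 5*k + 4) gives s_k = 3*(k**2 + k - 1)*factorial(k + 1)/2**k.
Verify: 3*(k**3 + 3*k**2 + 5*k + 4)*factorial(k + 1)/(2*2**k) matches t_k.

Yes. s_k = 3 \cdot 2^{- k} \left(k^{2} + k - 1\right) \left(k + 1\right)!.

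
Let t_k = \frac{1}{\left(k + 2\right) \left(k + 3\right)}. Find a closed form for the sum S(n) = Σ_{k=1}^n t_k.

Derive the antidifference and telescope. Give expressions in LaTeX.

S(n) = \frac{n}{3 \left(n + 3\right)}

Ratio r(k) = (k + 2)/(k + 4).
So A=k + 2 and B=k + 4, with C=1.
Solve (k + 2)·f(k+1) − (k + 3)·f(k) = 1.
Degrees (1,1,0) ⇒ d ≤ 1.
Solving with deg f ≤ 1: f(k) = k/2.
So s_k = (B(k−1)f/C)·t_k = (k*(k + 3)/2)·t_k = k/(2*(k + 2)).
Verify: 1/(k**2 + 5*k + 6) matches t_k.
Σ_(k=1)^n t_k = s_(n+1) − s_(1) = ((n + 1)/(2*(n + 3))) − (1/6), i.e. n/(3*(n + 3)).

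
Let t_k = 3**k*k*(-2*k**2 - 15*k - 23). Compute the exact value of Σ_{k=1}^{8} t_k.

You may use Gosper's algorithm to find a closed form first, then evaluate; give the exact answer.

Σ = -18718536

t_(k+1)/t_k = 3*(2*k**3 + 21*k**2 + 59*k + 40)/(k*(2*k**2 + 15*k + 23)).
Factor: A=3; B=1; C=k**3 + 15*k**2/2 + 23*k/2.
Solve (3)·f(k+1) − (1)·f(k) = k**3 + 15*k**2/2 + 23*k/2.
Degrees (0,0,3) ⇒ d ≤ 3.
Solving with deg f ≤ 3: f(k) = (k**3 + 3*k**2 - 2*k - 3)/2.
Certificate R = B(k−1)f/C = (k**3 + 3*k**2 - 2*k - 3)/(k*(2*k**2 + 15*k + 23)) gives s_k = 3**k*(-k**3 - 3*k**2 + 2*k + 3).
s_(k+1) − s_k = 3**k*k*(-2*k**2 - 15*k - 23) = t_k.
Σ_(k=1)^(8) t_k = s_(9) − s_(1) = -18718533 − (3) = -18718536.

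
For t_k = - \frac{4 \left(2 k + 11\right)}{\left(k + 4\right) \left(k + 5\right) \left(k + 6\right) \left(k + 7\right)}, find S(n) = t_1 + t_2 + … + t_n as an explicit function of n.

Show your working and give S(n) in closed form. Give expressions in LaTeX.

S(n) = \frac{4 n \left(- n - 12\right)}{35 \left(n^{2} + 12 n + 35\right)}

r(k) = (k + 4)*(2*k + 13)/((k + 8)*(2*k + 11)) after simplifying.
Normal form (A,B,C) = (k + 4, k + 8, k + 11/2).
f must satisfy (k + 4)·f(k+1) − (k + 7)·f(k) = k + 11/2.
Bound: deg f ≤ 3.
Solve for f: f(k) = k*(k + 5)*(k + 10)/48 (degree 3 ≤ 3).
So s_k = (B(k−1)f/C)·t_k = (k*(k + 5)*(k + 7)*(k + 10)/(24*(2*k + 11)))·t_k = k*(-k - 10)/(6*(k**2 + 10*k + 24)).
Check: Δs_k = 4*(-2*k - 11)/(k**4 + 22*k**3 + 179*k**2 + 638*k + 840). ✓
Telescope: S(n) = s_(n+1) − s_(1) = (-n**2 - 12*n - 11)/(6*(n**2 + 12*n + 35)) − (-11/210) = 4*n*(-n - 12)/(35*(n**2 + 12*n + 35)).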